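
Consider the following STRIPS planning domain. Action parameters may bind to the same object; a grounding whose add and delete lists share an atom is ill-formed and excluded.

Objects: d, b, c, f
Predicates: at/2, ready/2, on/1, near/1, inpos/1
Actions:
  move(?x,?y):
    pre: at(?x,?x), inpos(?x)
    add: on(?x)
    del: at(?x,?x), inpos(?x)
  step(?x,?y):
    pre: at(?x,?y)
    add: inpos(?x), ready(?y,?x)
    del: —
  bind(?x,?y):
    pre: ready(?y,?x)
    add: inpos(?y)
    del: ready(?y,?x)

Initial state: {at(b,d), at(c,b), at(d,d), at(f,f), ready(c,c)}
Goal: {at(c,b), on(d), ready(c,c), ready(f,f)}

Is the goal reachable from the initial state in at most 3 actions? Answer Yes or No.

Yes

1. step(d,d)  →  {at(b,d), at(c,b), at(d,d), at(f,f), inpos(d), ready(c,c), ready(d,d)}
2. move(d,d)  →  {at(b,d), at(c,b), at(f,f), on(d), ready(c,c), ready(d,d)}
3. step(f,f)  →  {at(b,d), at(c,b), at(f,f), inpos(f), on(d), ready(c,c), ready(d,d), ready(f,f)}
optimal plan length = 3; 3 ≤ 3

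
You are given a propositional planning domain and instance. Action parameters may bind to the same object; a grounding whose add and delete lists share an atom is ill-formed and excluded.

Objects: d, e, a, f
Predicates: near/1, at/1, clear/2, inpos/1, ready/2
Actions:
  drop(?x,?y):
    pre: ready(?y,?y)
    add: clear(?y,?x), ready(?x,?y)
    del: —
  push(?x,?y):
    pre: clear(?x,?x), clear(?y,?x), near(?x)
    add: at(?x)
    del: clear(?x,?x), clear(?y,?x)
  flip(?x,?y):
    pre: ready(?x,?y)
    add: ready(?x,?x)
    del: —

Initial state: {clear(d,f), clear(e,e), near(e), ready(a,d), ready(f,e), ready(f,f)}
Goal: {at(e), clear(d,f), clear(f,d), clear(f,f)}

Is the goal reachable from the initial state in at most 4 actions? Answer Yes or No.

1. drop(d,f)  →  {clear(d,f), clear(e,e), clear(f,d), near(e), ready(a,d), ready(d,f), ready(f,e), ready(f,f)}
2. drop(f,f)  →  {clear(d,f), clear(e,e), clear(f,d), clear(f,f), near(e), ready(a,d), ready(d,f), ready(f,e), ready(f,f)}
3. push(e,e)  →  {at(e), clear(d,f), clear(f,d), clear(f,f), near(e), ready(a,d), ready(d,f), ready(f,e), ready(f,f)}
optimal plan length = 3; 3 ≤ 4

Yes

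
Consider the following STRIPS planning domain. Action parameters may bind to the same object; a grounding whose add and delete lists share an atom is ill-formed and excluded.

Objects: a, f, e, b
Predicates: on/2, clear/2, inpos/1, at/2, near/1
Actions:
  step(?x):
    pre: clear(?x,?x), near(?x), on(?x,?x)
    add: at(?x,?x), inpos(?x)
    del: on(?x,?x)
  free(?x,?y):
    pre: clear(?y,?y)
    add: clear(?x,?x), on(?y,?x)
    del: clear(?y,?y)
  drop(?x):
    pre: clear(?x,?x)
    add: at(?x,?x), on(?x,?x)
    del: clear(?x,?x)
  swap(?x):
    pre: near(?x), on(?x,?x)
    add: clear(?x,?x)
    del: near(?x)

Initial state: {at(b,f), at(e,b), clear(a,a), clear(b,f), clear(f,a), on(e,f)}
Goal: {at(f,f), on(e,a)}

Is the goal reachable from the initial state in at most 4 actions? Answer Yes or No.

1. free(e,a)  →  {at(b,f), at(e,b), clear(b,f), clear(e,e), clear(f,a), on(a,e), on(e,f)}
2. free(a,e)  →  {at(b,f), at(e,b), clear(a,a), clear(b,f), clear(f,a), on(a,e), on(e,a), on(e,f)}
3. free(f,a)  →  {at(b,f), at(e,b), clear(b,f), clear(f,a), clear(f,f), on(a,e), on(a,f), on(e,a), on(e,f)}
4. drop(f)  →  {at(b,f), at(e,b), at(f,f), clear(b,f), clear(f,a), on(a,e), on(a,f), on(e,a), on(e,f), on(f,f)}
optimal plan length = 4; 4 ≤ 4

Yes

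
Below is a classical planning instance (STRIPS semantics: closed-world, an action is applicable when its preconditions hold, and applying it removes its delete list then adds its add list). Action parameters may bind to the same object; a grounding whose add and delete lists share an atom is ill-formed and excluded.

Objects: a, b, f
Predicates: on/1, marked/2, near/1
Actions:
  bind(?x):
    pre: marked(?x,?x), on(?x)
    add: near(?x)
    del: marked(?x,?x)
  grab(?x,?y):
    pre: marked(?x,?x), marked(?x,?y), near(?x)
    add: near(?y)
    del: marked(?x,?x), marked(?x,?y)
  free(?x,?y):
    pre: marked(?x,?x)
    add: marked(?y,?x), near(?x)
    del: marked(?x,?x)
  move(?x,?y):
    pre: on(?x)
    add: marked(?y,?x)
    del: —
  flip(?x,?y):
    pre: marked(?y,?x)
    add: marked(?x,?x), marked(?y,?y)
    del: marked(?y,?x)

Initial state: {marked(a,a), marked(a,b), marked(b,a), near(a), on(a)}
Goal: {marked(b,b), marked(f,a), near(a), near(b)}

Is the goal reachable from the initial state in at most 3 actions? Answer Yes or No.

1. grab(a,b)  →  {marked(b,a), near(a), near(b), on(a)}
2. move(a,f)  →  {marked(b,a), marked(f,a), near(a), near(b), on(a)}
3. flip(a,b)  →  {marked(a,a), marked(b,b), marked(f,a), near(a), near(b), on(a)}
optimal plan length = 3; 3 ≤ 3

Yes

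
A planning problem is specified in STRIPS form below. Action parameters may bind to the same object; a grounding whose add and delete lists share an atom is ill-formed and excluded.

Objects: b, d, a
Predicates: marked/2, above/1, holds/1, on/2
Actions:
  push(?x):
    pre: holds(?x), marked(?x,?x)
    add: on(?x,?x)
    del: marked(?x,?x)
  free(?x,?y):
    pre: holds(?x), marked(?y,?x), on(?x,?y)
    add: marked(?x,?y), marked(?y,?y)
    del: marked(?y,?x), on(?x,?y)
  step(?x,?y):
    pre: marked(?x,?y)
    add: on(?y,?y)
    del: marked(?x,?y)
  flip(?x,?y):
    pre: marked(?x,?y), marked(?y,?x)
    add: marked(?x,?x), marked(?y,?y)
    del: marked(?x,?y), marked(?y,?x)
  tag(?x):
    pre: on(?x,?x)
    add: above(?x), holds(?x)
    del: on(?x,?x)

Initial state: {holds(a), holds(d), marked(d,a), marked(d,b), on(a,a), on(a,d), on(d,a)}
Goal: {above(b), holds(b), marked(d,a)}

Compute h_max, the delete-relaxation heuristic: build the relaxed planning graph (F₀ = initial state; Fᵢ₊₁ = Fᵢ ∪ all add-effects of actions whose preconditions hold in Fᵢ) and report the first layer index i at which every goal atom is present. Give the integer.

F0 = init (7 atoms)
F1 = F0 ∪ {above(a), marked(a,d), marked(d,d), on(b,b)}  (11 atoms)
F2 = F1 ∪ {above(b), holds(b), marked(a,a), on(d,d)}  (15 atoms)
goal ⊆ F2  ⇒  h_max = 2

2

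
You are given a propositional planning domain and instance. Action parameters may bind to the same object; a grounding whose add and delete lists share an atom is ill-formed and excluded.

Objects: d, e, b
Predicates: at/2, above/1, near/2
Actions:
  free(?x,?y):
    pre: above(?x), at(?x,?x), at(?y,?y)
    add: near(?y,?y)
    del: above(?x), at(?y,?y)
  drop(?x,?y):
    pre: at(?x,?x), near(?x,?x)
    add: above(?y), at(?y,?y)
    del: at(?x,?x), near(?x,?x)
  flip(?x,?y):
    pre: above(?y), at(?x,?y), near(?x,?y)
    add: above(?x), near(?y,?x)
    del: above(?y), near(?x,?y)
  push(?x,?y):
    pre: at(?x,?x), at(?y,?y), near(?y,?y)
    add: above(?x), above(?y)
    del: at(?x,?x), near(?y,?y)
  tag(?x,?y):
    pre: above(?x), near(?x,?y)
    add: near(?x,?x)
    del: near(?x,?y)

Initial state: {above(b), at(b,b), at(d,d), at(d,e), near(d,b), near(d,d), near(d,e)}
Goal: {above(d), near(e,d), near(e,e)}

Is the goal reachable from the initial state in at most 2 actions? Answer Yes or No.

No

1. drop(d,e)  →  {above(b), above(e), at(b,b), at(d,e), at(e,e), near(d,b), near(d,e)}
2. free(b,e)  →  {above(e), at(b,b), at(d,e), near(d,b), near(d,e), near(e,e)}
3. flip(d,e)  →  {above(d), at(b,b), at(d,e), near(d,b), near(e,d), near(e,e)}
optimal plan length = 3; 3 > 2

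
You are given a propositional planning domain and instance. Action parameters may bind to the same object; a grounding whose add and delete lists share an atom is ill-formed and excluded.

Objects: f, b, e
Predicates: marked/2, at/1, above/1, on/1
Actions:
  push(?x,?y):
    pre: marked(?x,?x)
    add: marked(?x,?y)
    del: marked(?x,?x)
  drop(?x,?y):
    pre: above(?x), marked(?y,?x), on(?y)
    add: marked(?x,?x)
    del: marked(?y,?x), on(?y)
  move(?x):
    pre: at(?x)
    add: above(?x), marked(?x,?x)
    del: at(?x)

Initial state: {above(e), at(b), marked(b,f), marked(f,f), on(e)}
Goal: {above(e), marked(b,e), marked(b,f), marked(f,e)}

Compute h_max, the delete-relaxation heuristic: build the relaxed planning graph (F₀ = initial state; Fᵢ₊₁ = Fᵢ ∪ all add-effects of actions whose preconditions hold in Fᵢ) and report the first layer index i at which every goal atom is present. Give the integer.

F0 = init (5 atoms)
F1 = F0 ∪ {above(b), marked(b,b), marked(f,b), marked(f,e)}  (9 atoms)
F2 = F1 ∪ {marked(b,e)}  (10 atoms)
goal ⊆ F2  ⇒  h_max = 2

2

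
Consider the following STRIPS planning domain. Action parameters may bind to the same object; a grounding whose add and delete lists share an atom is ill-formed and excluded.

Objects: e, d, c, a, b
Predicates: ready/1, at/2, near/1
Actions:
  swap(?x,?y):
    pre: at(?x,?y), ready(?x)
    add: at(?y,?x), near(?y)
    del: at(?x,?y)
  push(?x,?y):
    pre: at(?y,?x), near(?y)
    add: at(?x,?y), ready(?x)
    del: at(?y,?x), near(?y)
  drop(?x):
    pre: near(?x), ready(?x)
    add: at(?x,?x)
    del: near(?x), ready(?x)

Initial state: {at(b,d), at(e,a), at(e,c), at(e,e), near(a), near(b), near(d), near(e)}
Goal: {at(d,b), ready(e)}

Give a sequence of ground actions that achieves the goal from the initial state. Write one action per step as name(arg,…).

1. push(d,b)  →  {at(d,b), at(e,a), at(e,c), at(e,e), near(a), near(d), near(e), ready(d)}
2. push(a,e)  →  {at(a,e), at(d,b), at(e,c), at(e,e), near(a), near(d), ready(a), ready(d)}
3. push(e,a)  →  {at(d,b), at(e,a), at(e,c), at(e,e), near(d), ready(a), ready(d), ready(e)}

push(d,b); push(a,e); push(e,a)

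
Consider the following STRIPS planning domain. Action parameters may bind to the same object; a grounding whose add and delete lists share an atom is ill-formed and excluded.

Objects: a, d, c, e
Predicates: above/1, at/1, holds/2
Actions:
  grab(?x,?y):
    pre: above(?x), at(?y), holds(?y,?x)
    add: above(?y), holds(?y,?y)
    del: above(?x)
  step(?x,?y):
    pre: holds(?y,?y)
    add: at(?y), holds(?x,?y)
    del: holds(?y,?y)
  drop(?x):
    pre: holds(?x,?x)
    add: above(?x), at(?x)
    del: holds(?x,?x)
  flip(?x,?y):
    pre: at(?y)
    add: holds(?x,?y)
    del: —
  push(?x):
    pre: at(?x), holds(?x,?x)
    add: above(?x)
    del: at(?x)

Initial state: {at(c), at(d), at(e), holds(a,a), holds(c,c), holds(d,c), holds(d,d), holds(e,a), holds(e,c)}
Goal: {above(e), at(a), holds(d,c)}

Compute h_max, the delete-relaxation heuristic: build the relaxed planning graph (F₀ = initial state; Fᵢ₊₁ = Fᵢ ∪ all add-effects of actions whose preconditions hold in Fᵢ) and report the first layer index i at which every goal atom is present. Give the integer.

F0 = init (9 atoms)
F1 = F0 ∪ {above(a), above(c), above(d), at(a), holds(a,c), holds(a,d), holds(a,e), holds(c,a), holds(c,d), holds(c,e), holds(d,a), holds(d,e), holds(e,d), holds(e,e)}  (23 atoms)
F2 = F1 ∪ {above(e)}  (24 atoms)
goal ⊆ F2  ⇒  h_max = 2

2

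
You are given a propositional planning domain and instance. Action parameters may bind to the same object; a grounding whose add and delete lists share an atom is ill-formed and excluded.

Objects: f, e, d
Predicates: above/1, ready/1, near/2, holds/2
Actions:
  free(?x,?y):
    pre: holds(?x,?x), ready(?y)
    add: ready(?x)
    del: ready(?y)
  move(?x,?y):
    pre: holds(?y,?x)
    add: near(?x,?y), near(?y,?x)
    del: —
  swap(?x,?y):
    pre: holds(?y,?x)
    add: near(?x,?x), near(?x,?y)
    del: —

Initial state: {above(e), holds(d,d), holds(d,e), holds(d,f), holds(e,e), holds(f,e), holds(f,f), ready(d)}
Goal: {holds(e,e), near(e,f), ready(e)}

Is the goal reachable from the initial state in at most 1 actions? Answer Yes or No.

1. free(e,d)  →  {above(e), holds(d,d), holds(d,e), holds(d,f), holds(e,e), holds(f,e), holds(f,f), ready(e)}
2. move(e,f)  →  {above(e), holds(d,d), holds(d,e), holds(d,f), holds(e,e), holds(f,e), holds(f,f), near(e,f), near(f,e), ready(e)}
optimal plan length = 2; 2 > 1

No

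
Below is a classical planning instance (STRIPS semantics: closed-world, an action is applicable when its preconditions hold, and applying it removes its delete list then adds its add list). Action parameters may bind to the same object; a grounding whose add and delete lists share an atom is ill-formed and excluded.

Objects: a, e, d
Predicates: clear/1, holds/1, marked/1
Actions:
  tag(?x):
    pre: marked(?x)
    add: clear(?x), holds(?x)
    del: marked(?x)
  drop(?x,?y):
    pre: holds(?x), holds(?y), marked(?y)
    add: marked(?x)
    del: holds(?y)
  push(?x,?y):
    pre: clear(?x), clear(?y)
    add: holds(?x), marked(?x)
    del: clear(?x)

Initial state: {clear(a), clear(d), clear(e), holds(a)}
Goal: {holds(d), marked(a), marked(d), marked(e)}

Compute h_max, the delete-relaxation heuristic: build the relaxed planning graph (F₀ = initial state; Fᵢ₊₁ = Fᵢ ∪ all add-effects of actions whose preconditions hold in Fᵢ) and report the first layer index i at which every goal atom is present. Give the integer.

F0 = init (4 atoms)
F1 = F0 ∪ {holds(d), holds(e), marked(a), marked(d), marked(e)}  (9 atoms)
goal ⊆ F1  ⇒  h_max = 1

1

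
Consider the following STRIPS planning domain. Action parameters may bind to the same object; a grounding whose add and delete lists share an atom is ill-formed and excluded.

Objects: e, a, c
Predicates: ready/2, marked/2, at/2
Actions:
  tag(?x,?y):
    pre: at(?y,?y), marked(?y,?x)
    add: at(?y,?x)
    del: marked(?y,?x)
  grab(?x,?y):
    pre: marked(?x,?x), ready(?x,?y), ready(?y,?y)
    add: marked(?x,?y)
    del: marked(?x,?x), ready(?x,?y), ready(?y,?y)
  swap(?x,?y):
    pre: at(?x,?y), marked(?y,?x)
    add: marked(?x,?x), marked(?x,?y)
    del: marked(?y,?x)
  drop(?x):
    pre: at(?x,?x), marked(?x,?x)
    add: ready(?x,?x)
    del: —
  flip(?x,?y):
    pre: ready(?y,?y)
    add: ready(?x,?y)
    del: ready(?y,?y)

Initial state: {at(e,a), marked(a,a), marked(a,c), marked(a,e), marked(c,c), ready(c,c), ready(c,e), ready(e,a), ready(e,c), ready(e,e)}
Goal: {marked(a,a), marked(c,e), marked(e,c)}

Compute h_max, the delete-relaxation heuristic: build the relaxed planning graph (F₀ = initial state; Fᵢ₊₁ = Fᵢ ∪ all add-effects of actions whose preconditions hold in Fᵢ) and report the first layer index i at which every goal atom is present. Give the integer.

F0 = init (10 atoms)
F1 = F0 ∪ {marked(c,e), marked(e,a), marked(e,e), ready(a,c), ready(a,e)}  (15 atoms)
F2 = F1 ∪ {marked(e,c)}  (16 atoms)
goal ⊆ F2  ⇒  h_max = 2

2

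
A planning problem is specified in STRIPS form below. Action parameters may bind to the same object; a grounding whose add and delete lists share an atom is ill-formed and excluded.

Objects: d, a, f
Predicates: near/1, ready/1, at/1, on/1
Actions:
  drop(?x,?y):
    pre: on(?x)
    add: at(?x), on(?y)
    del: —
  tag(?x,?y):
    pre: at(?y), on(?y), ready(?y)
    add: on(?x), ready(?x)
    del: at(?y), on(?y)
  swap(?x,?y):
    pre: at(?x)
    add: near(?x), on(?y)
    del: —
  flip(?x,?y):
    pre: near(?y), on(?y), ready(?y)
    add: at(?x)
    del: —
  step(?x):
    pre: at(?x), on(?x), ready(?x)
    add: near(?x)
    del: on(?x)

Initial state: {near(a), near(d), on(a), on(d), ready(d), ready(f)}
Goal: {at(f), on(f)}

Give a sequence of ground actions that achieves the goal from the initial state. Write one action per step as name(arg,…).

drop(d,f); drop(f,d)

1. drop(d,f)  →  {at(d), near(a), near(d), on(a), on(d), on(f), ready(d), ready(f)}
2. drop(f,d)  →  {at(d), at(f), near(a), near(d), on(a), on(d), on(f), ready(d), ready(f)}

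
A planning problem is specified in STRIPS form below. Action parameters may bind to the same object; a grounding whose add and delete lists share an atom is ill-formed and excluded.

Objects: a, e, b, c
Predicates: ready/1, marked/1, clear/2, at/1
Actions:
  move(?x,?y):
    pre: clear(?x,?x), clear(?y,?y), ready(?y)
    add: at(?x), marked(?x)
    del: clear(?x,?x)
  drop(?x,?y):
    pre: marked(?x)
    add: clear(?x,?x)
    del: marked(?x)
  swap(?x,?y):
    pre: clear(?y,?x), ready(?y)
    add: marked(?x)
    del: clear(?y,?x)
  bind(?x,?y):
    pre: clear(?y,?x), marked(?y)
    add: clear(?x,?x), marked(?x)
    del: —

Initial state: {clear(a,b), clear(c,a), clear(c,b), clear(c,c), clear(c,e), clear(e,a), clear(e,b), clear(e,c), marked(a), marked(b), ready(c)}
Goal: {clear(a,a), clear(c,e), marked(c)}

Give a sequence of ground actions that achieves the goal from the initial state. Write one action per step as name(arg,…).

1. move(c,c)  →  {at(c), clear(a,b), clear(c,a), clear(c,b), clear(c,e), clear(e,a), clear(e,b), clear(e,c), marked(a), marked(b), marked(c), ready(c)}
2. drop(a,a)  →  {at(c), clear(a,a), clear(a,b), clear(c,a), clear(c,b), clear(c,e), clear(e,a), clear(e,b), clear(e,c), marked(b), marked(c), ready(c)}

move(c,c); drop(a,a)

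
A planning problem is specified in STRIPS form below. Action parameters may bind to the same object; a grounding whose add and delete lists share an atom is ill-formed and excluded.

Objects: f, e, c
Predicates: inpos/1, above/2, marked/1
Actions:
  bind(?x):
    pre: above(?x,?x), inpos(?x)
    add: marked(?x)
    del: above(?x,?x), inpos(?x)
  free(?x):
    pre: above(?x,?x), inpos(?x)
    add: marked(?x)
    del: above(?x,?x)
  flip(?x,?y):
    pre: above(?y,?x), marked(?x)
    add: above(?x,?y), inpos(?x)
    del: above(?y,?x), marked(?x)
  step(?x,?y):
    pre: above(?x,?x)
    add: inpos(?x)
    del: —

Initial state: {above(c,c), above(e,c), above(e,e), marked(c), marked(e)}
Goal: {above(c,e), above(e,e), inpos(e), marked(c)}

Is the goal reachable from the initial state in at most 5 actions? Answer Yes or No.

1. flip(c,e)  →  {above(c,c), above(c,e), above(e,e), inpos(c), marked(e)}
2. bind(c)  →  {above(c,e), above(e,e), marked(c), marked(e)}
3. step(e,f)  →  {above(c,e), above(e,e), inpos(e), marked(c), marked(e)}
optimal plan length = 3; 3 ≤ 5

Yes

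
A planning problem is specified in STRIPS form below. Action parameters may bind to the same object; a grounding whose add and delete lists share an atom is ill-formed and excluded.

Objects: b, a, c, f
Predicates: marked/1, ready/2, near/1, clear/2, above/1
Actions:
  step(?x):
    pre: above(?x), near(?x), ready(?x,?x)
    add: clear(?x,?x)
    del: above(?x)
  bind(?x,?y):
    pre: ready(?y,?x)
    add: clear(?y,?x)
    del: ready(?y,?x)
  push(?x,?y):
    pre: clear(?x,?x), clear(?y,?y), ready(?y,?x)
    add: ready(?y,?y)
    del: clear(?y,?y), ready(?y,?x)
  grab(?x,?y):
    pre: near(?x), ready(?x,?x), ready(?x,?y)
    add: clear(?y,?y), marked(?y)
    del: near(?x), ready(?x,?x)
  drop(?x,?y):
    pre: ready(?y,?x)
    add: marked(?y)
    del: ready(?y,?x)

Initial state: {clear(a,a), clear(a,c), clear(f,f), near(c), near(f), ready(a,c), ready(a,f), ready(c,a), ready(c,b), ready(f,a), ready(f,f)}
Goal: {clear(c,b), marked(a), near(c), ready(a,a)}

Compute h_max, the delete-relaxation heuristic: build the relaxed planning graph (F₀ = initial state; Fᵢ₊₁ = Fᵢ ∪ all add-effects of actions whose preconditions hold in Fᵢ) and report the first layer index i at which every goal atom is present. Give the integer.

F0 = init (11 atoms)
F1 = F0 ∪ {clear(a,f), clear(c,a), clear(c,b), clear(f,a), marked(a), marked(c), marked(f), ready(a,a)}  (19 atoms)
goal ⊆ F1  ⇒  h_max = 1

1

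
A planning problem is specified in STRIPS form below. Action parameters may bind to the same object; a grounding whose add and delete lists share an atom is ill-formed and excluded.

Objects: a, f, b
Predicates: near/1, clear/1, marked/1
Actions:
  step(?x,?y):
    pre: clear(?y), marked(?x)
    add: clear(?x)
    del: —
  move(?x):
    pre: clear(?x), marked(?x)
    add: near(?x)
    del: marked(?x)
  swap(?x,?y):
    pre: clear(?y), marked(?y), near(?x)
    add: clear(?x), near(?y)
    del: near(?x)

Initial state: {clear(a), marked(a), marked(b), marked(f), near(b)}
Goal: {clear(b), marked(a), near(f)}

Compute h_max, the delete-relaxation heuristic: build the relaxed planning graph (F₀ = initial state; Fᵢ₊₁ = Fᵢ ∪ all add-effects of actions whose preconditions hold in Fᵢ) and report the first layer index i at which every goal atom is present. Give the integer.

F0 = init (5 atoms)
F1 = F0 ∪ {clear(b), clear(f), near(a)}  (8 atoms)
F2 = F1 ∪ {near(f)}  (9 atoms)
goal ⊆ F2  ⇒  h_max = 2

2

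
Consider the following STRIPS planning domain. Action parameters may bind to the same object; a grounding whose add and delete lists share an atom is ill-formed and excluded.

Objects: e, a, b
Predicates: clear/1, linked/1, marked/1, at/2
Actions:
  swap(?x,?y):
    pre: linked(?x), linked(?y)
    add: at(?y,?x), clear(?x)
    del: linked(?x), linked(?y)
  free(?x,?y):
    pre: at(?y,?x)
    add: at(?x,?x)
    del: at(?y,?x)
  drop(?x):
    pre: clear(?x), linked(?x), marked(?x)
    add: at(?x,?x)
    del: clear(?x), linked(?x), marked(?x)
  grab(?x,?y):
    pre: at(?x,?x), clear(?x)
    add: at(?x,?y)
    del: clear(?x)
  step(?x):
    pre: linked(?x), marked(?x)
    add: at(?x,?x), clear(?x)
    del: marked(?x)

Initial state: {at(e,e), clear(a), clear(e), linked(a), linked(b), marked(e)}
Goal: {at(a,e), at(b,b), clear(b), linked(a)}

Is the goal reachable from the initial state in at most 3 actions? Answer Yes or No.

1. swap(b,b)  →  {at(b,b), at(e,e), clear(a), clear(b), clear(e), linked(a), marked(e)}
2. grab(e,a)  →  {at(b,b), at(e,a), at(e,e), clear(a), clear(b), linked(a), marked(e)}
3. free(a,e)  →  {at(a,a), at(b,b), at(e,e), clear(a), clear(b), linked(a), marked(e)}
4. grab(a,e)  →  {at(a,a), at(a,e), at(b,b), at(e,e), clear(b), linked(a), marked(e)}
optimal plan length = 4; 4 > 3

No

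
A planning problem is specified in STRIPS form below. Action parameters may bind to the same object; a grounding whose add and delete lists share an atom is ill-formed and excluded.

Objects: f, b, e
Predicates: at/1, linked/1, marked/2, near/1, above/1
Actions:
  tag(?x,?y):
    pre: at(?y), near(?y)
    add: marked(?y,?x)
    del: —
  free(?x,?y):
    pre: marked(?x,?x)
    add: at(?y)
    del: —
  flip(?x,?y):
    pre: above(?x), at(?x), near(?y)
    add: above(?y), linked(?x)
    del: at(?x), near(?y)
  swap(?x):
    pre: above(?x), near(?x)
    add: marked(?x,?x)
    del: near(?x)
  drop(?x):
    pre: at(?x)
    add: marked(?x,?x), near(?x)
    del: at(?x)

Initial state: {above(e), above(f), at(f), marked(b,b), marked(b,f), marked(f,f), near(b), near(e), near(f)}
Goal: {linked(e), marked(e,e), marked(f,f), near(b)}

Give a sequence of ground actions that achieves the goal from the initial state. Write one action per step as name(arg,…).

1. free(f,e)  →  {above(e), above(f), at(e), at(f), marked(b,b), marked(b,f), marked(f,f), near(b), near(e), near(f)}
2. tag(e,e)  →  {above(e), above(f), at(e), at(f), marked(b,b), marked(b,f), marked(e,e), marked(f,f), near(b), near(e), near(f)}
3. flip(e,f)  →  {above(e), above(f), at(f), linked(e), marked(b,b), marked(b,f), marked(e,e), marked(f,f), near(b), near(e)}

free(f,e); tag(e,e); flip(e,f)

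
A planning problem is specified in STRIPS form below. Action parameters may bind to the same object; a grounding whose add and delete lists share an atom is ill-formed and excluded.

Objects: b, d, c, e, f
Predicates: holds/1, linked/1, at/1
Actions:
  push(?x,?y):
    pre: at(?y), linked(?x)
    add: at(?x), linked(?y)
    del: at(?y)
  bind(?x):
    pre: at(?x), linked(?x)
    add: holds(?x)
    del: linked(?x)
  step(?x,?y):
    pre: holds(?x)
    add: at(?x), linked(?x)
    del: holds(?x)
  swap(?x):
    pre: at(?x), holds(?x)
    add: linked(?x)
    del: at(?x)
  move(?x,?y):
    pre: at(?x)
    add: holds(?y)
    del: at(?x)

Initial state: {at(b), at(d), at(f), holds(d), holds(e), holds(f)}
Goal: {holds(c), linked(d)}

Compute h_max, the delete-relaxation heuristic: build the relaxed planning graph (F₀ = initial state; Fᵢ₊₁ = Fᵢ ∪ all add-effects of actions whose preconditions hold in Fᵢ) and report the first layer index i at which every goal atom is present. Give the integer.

1

F0 = init (6 atoms)
F1 = F0 ∪ {at(e), holds(b), holds(c), linked(d), linked(e), linked(f)}  (12 atoms)
goal ⊆ F1  ⇒  h_max = 1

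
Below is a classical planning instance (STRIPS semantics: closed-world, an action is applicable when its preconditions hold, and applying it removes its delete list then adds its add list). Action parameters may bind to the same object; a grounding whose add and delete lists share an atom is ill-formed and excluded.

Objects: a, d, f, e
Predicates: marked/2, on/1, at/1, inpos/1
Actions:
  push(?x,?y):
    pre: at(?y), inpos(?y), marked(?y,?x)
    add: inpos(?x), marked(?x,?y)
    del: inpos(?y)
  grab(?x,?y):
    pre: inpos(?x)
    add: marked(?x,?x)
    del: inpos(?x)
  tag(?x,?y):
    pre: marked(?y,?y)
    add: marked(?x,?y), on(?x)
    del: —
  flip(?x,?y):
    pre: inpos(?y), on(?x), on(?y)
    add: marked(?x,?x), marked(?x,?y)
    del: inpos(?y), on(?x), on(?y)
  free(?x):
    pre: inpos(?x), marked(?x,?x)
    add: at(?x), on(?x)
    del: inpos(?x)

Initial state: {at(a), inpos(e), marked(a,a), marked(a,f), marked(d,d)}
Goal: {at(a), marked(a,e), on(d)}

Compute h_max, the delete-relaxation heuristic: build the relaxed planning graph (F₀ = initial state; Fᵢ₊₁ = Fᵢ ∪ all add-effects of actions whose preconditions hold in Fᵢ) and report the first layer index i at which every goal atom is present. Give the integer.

F0 = init (5 atoms)
F1 = F0 ∪ {marked(a,d), marked(d,a), marked(e,a), marked(e,d), marked(e,e), marked(f,a), marked(f,d), on(a), on(d), on(e), on(f)}  (16 atoms)
F2 = F1 ∪ {at(e), marked(a,e), marked(d,e), marked(f,e), marked(f,f)}  (21 atoms)
goal ⊆ F2  ⇒  h_max = 2

2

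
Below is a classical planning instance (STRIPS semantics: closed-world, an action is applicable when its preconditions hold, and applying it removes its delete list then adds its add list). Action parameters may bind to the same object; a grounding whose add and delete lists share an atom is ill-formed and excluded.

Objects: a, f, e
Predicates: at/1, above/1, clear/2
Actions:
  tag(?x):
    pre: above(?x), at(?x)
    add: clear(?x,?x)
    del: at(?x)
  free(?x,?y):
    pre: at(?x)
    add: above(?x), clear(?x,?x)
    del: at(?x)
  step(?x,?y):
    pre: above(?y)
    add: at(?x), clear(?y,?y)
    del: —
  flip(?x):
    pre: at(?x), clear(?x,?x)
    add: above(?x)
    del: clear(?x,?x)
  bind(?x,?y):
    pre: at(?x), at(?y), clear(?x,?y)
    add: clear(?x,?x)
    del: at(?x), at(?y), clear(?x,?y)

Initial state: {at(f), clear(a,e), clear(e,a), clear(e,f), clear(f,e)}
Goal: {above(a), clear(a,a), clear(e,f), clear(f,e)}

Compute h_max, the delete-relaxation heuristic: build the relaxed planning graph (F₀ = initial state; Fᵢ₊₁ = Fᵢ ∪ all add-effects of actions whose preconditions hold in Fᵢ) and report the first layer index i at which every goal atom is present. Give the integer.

3

F0 = init (5 atoms)
F1 = F0 ∪ {above(f), clear(f,f)}  (7 atoms)
F2 = F1 ∪ {at(a), at(e)}  (9 atoms)
F3 = F2 ∪ {above(a), above(e), clear(a,a), clear(e,e)}  (13 atoms)
goal ⊆ F3  ⇒  h_max = 3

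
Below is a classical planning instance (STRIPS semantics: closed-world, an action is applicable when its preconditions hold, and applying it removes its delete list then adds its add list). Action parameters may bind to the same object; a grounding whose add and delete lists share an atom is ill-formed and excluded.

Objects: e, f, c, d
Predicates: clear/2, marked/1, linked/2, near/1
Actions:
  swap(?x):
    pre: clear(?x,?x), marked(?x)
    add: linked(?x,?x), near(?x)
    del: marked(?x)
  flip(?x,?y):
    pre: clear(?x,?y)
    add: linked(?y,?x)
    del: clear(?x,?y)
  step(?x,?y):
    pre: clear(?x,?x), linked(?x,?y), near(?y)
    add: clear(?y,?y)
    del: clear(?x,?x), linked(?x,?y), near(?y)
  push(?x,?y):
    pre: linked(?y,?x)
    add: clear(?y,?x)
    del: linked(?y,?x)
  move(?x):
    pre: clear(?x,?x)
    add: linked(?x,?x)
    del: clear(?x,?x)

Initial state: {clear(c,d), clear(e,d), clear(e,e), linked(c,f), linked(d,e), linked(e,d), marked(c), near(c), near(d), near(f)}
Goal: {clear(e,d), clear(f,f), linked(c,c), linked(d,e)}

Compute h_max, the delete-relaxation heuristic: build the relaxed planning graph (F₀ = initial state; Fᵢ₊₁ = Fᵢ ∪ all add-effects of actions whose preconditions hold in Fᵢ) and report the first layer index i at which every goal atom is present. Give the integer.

F0 = init (10 atoms)
F1 = F0 ∪ {clear(c,f), clear(d,d), clear(d,e), linked(d,c), linked(e,e)}  (15 atoms)
F2 = F1 ∪ {clear(c,c), clear(d,c), linked(d,d), linked(f,c)}  (19 atoms)
F3 = F2 ∪ {clear(f,c), clear(f,f), linked(c,c), linked(c,d)}  (23 atoms)
goal ⊆ F3  ⇒  h_max = 3

3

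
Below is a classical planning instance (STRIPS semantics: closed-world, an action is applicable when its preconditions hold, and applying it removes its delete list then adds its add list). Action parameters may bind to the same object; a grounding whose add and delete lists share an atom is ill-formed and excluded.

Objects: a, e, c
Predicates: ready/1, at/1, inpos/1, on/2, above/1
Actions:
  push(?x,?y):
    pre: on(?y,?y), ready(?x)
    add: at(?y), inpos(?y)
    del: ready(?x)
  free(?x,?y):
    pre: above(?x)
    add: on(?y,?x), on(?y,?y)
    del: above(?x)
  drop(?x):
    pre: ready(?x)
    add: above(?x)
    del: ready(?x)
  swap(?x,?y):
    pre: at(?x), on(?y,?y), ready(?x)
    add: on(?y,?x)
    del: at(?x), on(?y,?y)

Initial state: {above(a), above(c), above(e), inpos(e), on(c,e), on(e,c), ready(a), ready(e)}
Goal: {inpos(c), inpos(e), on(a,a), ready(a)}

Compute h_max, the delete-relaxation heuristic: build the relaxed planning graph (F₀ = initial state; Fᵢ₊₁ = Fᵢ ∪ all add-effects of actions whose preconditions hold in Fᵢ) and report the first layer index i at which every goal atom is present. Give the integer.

2

F0 = init (8 atoms)
F1 = F0 ∪ {on(a,a), on(a,c), on(a,e), on(c,a), on(c,c), on(e,a), on(e,e)}  (15 atoms)
F2 = F1 ∪ {at(a), at(c), at(e), inpos(a), inpos(c)}  (20 atoms)
goal ⊆ F2  ⇒  h_max = 2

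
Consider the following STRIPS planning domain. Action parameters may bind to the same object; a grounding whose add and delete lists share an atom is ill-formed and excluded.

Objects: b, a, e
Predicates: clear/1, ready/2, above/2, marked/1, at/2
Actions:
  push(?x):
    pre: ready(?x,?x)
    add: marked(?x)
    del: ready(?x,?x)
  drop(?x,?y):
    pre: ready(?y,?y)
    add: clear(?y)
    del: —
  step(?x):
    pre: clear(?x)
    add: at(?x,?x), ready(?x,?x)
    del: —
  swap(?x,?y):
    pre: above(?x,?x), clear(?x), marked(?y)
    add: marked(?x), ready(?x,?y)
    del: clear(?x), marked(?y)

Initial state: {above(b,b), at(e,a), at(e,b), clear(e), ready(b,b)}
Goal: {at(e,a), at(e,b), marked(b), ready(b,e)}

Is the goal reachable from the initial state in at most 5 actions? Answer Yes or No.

1. drop(b,b)  →  {above(b,b), at(e,a), at(e,b), clear(b), clear(e), ready(b,b)}
2. step(e)  →  {above(b,b), at(e,a), at(e,b), at(e,e), clear(b), clear(e), ready(b,b), ready(e,e)}
3. push(e)  →  {above(b,b), at(e,a), at(e,b), at(e,e), clear(b), clear(e), marked(e), ready(b,b)}
4. swap(b,e)  →  {above(b,b), at(e,a), at(e,b), at(e,e), clear(e), marked(b), ready(b,b), ready(b,e)}
optimal plan length = 4; 4 ≤ 5

Yes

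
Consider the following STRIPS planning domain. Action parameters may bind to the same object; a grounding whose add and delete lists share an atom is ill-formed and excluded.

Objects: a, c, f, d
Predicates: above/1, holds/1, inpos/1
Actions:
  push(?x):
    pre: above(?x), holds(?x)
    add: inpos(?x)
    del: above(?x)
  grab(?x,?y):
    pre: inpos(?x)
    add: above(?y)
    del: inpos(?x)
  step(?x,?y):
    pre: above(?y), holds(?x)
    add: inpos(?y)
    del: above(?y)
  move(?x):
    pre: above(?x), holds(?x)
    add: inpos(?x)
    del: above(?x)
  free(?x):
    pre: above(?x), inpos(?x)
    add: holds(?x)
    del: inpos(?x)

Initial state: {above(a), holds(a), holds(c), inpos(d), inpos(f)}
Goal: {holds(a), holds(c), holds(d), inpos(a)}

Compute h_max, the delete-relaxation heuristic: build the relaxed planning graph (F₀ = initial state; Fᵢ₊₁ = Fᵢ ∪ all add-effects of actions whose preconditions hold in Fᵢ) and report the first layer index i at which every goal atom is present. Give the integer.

F0 = init (5 atoms)
F1 = F0 ∪ {above(c), above(d), above(f), inpos(a)}  (9 atoms)
F2 = F1 ∪ {holds(d), holds(f), inpos(c)}  (12 atoms)
goal ⊆ F2  ⇒  h_max = 2

2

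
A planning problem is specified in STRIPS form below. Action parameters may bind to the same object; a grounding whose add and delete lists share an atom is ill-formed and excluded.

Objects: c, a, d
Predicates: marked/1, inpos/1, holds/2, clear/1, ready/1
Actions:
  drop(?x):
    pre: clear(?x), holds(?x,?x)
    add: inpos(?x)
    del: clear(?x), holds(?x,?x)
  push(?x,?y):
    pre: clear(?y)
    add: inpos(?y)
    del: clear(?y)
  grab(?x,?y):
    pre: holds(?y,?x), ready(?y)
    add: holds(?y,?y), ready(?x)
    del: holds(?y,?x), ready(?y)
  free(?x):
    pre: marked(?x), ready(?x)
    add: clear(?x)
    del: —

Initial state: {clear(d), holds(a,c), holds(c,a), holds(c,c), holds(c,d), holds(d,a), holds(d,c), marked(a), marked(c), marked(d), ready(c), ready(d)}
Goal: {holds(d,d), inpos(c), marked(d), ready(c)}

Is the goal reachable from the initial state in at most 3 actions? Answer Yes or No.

1. grab(c,d)  →  {clear(d), holds(a,c), holds(c,a), holds(c,c), holds(c,d), holds(d,a), holds(d,d), marked(a), marked(c), marked(d), ready(c)}
2. free(c)  →  {clear(c), clear(d), holds(a,c), holds(c,a), holds(c,c), holds(c,d), holds(d,a), holds(d,d), marked(a), marked(c), marked(d), ready(c)}
3. drop(c)  →  {clear(d), holds(a,c), holds(c,a), holds(c,d), holds(d,a), holds(d,d), inpos(c), marked(a), marked(c), marked(d), ready(c)}
optimal plan length = 3; 3 ≤ 3

Yes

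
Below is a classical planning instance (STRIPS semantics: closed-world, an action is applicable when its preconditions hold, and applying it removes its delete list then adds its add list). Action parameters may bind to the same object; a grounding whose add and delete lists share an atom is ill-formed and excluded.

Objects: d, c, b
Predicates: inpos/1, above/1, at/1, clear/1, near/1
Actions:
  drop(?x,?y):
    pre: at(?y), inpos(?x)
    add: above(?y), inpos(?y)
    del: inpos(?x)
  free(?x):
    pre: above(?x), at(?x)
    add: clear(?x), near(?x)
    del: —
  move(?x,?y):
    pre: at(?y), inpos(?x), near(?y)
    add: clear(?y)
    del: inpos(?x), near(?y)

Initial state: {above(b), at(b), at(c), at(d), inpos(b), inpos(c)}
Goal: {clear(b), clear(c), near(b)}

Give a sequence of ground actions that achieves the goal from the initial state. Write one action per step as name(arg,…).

1. drop(b,c)  →  {above(b), above(c), at(b), at(c), at(d), inpos(c)}
2. free(c)  →  {above(b), above(c), at(b), at(c), at(d), clear(c), inpos(c), near(c)}
3. free(b)  →  {above(b), above(c), at(b), at(c), at(d), clear(b), clear(c), inpos(c), near(b), near(c)}

drop(b,c); free(c); free(b)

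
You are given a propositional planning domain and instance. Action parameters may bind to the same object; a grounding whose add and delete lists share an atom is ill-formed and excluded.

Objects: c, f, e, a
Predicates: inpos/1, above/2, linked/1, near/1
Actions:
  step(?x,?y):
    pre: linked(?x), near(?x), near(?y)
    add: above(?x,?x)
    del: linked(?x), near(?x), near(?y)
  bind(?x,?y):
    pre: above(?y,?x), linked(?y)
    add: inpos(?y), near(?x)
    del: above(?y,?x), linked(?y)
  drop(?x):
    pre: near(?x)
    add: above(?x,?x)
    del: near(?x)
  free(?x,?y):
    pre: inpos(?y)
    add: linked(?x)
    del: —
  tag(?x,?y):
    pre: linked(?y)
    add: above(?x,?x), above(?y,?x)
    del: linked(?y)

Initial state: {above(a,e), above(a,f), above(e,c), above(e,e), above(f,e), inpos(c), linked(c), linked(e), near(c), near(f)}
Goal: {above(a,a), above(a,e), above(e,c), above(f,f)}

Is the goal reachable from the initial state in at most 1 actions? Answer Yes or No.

1. drop(f)  →  {above(a,e), above(a,f), above(e,c), above(e,e), above(f,e), above(f,f), inpos(c), linked(c), linked(e), near(c)}
2. tag(a,c)  →  {above(a,a), above(a,e), above(a,f), above(c,a), above(e,c), above(e,e), above(f,e), above(f,f), inpos(c), linked(e), near(c)}
optimal plan length = 2; 2 > 1

No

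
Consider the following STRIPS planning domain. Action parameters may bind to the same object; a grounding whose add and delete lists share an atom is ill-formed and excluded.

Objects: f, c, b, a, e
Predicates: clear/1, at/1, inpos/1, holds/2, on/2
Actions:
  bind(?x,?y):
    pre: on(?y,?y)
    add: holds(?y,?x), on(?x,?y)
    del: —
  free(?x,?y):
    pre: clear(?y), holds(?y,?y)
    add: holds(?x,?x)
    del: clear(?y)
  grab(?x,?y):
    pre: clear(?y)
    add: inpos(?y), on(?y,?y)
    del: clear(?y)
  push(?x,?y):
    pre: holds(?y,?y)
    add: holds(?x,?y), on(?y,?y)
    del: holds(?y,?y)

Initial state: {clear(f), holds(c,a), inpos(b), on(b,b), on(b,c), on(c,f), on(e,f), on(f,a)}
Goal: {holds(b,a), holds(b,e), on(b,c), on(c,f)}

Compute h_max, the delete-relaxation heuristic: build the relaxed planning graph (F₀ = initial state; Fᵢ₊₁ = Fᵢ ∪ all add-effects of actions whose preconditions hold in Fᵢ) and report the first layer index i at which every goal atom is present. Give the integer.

1

F0 = init (8 atoms)
F1 = F0 ∪ {holds(b,a), holds(b,b), holds(b,c), holds(b,e), holds(b,f), inpos(f), on(a,b), on(c,b), on(e,b), on(f,b), on(f,f)}  (19 atoms)
goal ⊆ F1  ⇒  h_max = 1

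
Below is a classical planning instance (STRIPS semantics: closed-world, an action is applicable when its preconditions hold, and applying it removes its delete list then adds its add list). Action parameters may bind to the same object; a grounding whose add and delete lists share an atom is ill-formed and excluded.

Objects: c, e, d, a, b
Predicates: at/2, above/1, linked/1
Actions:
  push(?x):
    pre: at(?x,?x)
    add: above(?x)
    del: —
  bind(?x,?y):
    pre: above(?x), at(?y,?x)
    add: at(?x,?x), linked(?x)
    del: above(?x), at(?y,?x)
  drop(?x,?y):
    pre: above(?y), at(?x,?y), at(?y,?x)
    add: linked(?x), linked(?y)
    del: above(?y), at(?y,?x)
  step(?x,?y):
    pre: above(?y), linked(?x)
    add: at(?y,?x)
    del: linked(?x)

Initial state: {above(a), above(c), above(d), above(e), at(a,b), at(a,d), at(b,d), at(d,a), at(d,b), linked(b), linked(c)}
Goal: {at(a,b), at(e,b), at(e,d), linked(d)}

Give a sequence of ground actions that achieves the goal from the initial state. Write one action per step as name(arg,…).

1. bind(d,b)  →  {above(a), above(c), above(e), at(a,b), at(a,d), at(d,a), at(d,b), at(d,d), linked(b), linked(c), linked(d)}
2. step(d,e)  →  {above(a), above(c), above(e), at(a,b), at(a,d), at(d,a), at(d,b), at(d,d), at(e,d), linked(b), linked(c)}
3. drop(d,a)  →  {above(c), above(e), at(a,b), at(d,a), at(d,b), at(d,d), at(e,d), linked(a), linked(b), linked(c), linked(d)}
4. step(b,e)  →  {above(c), above(e), at(a,b), at(d,a), at(d,b), at(d,d), at(e,b), at(e,d), linked(a), linked(c), linked(d)}

bind(d,b); step(d,e); drop(d,a); step(b,e)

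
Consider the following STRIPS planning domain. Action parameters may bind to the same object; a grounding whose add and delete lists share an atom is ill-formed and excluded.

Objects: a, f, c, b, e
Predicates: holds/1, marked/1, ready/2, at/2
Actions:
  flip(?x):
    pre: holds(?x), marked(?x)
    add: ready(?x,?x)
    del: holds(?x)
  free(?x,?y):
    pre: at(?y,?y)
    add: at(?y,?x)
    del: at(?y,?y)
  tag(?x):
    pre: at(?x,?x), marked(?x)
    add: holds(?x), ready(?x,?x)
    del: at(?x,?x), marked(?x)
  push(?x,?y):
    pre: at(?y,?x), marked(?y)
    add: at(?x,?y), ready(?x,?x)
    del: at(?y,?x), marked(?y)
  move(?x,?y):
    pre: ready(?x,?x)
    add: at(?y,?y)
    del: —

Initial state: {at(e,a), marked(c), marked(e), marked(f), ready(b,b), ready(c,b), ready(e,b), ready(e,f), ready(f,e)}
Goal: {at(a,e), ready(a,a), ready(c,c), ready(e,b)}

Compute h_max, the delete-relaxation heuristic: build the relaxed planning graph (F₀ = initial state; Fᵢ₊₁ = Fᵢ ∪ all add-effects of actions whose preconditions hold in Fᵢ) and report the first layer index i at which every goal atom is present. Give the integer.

2

F0 = init (9 atoms)
F1 = F0 ∪ {at(a,a), at(a,e), at(b,b), at(c,c), at(e,e), at(f,f), ready(a,a)}  (16 atoms)
F2 = F1 ∪ {at(a,b), at(a,c), at(a,f), at(b,a), at(b,c), at(b,e), at(b,f), at(c,a), at(c,b), at(c,e), at(c,f), at(e,b), at(e,c), at(e,f), at(f,a), at(f,b), at(f,c), at(f,e), holds(c), holds(e), holds(f), ready(c,c), ready(e,e), ready(f,f)}  (40 atoms)
goal ⊆ F2  ⇒  h_max = 2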